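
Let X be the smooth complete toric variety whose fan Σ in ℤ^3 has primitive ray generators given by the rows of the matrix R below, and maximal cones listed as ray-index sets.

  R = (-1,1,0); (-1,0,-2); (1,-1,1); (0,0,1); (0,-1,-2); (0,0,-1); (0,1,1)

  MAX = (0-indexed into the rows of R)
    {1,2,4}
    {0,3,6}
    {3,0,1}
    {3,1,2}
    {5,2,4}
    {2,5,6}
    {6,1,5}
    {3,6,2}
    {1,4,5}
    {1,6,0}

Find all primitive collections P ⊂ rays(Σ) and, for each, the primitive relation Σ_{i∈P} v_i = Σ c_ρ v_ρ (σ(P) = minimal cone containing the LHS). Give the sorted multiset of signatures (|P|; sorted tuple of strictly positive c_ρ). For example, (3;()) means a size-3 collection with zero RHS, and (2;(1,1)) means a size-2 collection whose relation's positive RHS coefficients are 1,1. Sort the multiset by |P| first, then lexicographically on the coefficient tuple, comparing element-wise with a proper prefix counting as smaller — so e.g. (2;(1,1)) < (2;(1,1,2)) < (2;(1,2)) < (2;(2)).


Δ(Σ) — 7 vertices, 9 min non-faces:

  {3,5}:  v_{3} + v_{5} = 0 — sig = (2;())
  {0,2}:  v_{0} + v_{2} = v_{3} — sig = (2;(1))
  {0,4}:  v_{0} + v_{4} = v_{1} — sig = (2;(1))
  {4,6}:  v_{4} + v_{6} = v_{5} — sig = (2;(1))
  {0,5}:  v_{0} + v_{5} = v_{1} + v_{6} — sig = (2;(1,1))
  {3,4}:  v_{3} + v_{4} = v_{1} + v_{2} — sig = (2;(1,1))
  {1,2,6}:  v_{1} + v_{2} + v_{6} = 0 — sig = (3;())
  {1,2,5}:  v_{1} + v_{2} + v_{5} = v_{4} — sig = (3;(1))
  {1,3,6}:  v_{1} + v_{3} + v_{6} = v_{0} — sig = (3;(1))

Hence PRS(X_Σ) =
    |P|=2: 6 collections, coeffs (), (1), (1), (1), (1,1), (1,1)
    |P|=3: 3 collections, coeffs (), (1), (1)


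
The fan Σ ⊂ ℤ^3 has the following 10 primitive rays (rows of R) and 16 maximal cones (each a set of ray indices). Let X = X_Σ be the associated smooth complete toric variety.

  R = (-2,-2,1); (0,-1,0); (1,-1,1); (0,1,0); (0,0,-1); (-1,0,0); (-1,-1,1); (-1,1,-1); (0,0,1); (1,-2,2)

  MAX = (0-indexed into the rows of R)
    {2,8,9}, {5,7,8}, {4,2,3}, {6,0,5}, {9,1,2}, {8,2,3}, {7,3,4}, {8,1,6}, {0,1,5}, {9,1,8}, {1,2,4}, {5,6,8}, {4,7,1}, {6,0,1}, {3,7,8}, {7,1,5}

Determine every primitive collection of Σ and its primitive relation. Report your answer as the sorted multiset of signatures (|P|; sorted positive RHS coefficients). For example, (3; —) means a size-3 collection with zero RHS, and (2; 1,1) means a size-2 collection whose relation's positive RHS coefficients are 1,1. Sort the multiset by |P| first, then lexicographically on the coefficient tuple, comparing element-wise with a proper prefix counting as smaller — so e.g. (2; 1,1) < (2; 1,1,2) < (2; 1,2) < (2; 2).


25 collections generate NE(X_Σ); each relation:

  P = {1,3}:  v_{1} + v_{3} = 0  ⟹  sig = (2; —)
  P = {2,7}:  v_{2} + v_{7} = 0  ⟹  sig = (2; —)
  P = {4,8}:  v_{4} + v_{8} = 0  ⟹  sig = (2; —)
  P = {0,3}:  v_{0} + v_{3} = v_{5} + v_{6}  ⟹  sig = (2; 1,1)
  P = {2,5}:  v_{2} + v_{5} = v_{1} + v_{8}  ⟹  sig = (2; 1,1)
  P = {3,5}:  v_{3} + v_{5} = v_{7} + v_{8}  ⟹  sig = (2; 1,1)
  P = {3,6}:  v_{3} + v_{6} = v_{5} + v_{8}  ⟹  sig = (2; 1,1)
  P = {3,9}:  v_{3} + v_{9} = v_{2} + v_{8}  ⟹  sig = (2; 1,1)
  P = {4,5}:  v_{4} + v_{5} = v_{1} + v_{7}  ⟹  sig = (2; 1,1)
  P = {4,6}:  v_{4} + v_{6} = v_{1} + v_{5}  ⟹  sig = (2; 1,1)
  P = {4,9}:  v_{4} + v_{9} = v_{1} + v_{2}  ⟹  sig = (2; 1,1)
  P = {7,9}:  v_{7} + v_{9} = v_{1} + v_{8}  ⟹  sig = (2; 1,1)
  P = {0,2}:  v_{0} + v_{2} = 2·v_{1} + v_{6} + v_{8}  ⟹  sig = (2; 1,1,2)
  P = {0,9}:  v_{0} + v_{9} = 3·v_{1} + v_{6} + 2·v_{8}  ⟹  sig = (2; 1,2,3)
  P = {0,7}:  v_{0} + v_{7} = v_{1} + 3·v_{5}  ⟹  sig = (2; 1,3)
  P = {0,8}:  v_{0} + v_{8} = 2·v_{6}  ⟹  sig = (2; 2)
  P = {6,7}:  v_{6} + v_{7} = 2·v_{5}  ⟹  sig = (2; 2)
  P = {0,4}:  v_{0} + v_{4} = 2·v_{1} + 2·v_{5}  ⟹  sig = (2; 2,2)
  P = {2,6}:  v_{2} + v_{6} = 2·v_{1} + 2·v_{8}  ⟹  sig = (2; 2,2)
  P = {5,9}:  v_{5} + v_{9} = 2·v_{1} + 2·v_{8}  ⟹  sig = (2; 2,2)
  P = {6,9}:  v_{6} + v_{9} = 3·v_{1} + 3·v_{8}  ⟹  sig = (2; 3,3)
  P = {1,2,8}:  v_{1} + v_{2} + v_{8} = v_{9}  ⟹  sig = (3; 1)
  P = {1,5,6}:  v_{1} + v_{5} + v_{6} = v_{0}  ⟹  sig = (3; 1)
  P = {1,5,8}:  v_{1} + v_{5} + v_{8} = v_{6}  ⟹  sig = (3; 1)
  P = {1,7,8}:  v_{1} + v_{7} + v_{8} = v_{5}  ⟹  sig = (3; 1)

so the primitive-relation signature multiset is
{ (2; —) ×3,  (2; 1,1) ×9,  (2; 1,1,2),  (2; 1,2,3),  (2; 1,3),  (2; 2) ×2,  (2; 2,2) ×3,  (2; 3,3),  (3; 1) ×4 }


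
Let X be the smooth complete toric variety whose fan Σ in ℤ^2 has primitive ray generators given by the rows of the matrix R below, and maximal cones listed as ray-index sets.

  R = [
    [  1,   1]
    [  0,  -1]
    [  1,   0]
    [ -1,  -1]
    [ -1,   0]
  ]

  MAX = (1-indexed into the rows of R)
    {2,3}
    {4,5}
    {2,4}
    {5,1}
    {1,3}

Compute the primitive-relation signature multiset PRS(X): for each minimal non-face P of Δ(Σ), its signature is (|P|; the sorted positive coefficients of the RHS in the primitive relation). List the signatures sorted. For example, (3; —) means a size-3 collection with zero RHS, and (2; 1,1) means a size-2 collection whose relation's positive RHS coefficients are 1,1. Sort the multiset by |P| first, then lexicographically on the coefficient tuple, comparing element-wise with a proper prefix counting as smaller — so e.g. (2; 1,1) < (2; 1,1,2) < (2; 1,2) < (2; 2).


Σ has 5 primitive collections:

  P={1,4}:  v_{1} + v_{4} = 0  ⟹  sig = (2; —)
  P={3,5}:  v_{3} + v_{5} = 0  ⟹  sig = (2; —)
  P={1,2}:  v_{1} + v_{2} = v_{3}  ⟹  sig = (2; 1)
  P={2,5}:  v_{2} + v_{5} = v_{4}  ⟹  sig = (2; 1)
  P={3,4}:  v_{3} + v_{4} = v_{2}  ⟹  sig = (2; 1)

Sorted signature multiset PRS(X):
{ (2; —) ×2,  (2; 1) ×3 }


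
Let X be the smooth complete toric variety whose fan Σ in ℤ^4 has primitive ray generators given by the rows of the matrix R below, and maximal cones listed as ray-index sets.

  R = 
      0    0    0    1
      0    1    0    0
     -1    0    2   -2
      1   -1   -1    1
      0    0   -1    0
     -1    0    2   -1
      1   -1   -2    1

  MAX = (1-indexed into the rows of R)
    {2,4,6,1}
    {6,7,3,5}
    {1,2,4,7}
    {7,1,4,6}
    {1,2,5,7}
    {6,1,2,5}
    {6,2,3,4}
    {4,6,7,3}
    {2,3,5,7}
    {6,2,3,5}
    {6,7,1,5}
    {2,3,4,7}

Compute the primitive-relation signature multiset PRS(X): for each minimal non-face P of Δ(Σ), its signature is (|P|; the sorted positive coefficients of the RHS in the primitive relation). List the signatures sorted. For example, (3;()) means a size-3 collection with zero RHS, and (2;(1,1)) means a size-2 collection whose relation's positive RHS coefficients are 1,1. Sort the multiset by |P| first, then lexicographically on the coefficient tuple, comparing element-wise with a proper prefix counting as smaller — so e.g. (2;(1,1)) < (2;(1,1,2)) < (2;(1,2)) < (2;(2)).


Primitive collections (3):

  • {1,3}:  v_{1} + v_{3} = v_{6}  so sig = (2;(1))
  • {4,5}:  v_{4} + v_{5} = v_{7}  so sig = (2;(1))
  • {2,6,7}:  v_{2} + v_{6} + v_{7} = 0  so sig = (3;())

Signatures (|P|; sorted positive RHS coefficients), sorted:
    (2;(1))
    (2;(1))
    (3;())


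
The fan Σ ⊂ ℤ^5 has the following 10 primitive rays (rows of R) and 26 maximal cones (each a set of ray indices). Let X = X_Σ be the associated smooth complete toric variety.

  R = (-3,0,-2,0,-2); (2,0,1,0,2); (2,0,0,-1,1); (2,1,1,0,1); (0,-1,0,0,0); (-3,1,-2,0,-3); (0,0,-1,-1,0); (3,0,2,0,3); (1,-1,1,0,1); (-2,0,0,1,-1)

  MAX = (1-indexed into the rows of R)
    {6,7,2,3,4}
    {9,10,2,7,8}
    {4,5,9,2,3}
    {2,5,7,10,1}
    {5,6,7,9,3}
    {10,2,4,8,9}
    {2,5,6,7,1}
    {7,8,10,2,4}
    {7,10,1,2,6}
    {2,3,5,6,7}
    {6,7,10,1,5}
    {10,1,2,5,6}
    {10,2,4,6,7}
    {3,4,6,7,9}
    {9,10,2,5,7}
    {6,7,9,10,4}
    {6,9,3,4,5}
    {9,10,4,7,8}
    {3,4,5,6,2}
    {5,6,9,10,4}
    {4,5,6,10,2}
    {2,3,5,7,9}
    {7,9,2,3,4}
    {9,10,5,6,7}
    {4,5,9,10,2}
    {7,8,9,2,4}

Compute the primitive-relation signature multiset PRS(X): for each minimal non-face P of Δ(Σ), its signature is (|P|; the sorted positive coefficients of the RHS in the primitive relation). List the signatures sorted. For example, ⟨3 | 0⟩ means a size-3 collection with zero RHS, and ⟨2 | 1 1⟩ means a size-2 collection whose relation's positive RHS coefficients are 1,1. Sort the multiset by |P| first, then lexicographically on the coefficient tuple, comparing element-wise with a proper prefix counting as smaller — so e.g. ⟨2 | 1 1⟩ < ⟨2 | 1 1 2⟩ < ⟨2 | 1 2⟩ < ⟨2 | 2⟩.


Primitive collections (12):

  P={3,10}:  v_{3} + v_{10} = 0 — sig = ⟨2 | 0⟩
  P={1,4}:  v_{1} + v_{4} = v_{2} + v_{6} — sig = ⟨2 | 1 1⟩
  P={5,8}:  v_{5} + v_{8} = v_{2} + v_{9} — sig = ⟨2 | 1 1⟩
  P={1,8}:  v_{1} + v_{8} = v_{2} + v_{7} + v_{10} — sig = ⟨2 | 1 1 1⟩
  P={1,9}:  v_{1} + v_{9} = v_{5} + v_{7} + v_{10} — sig = ⟨2 | 1 1 1⟩
  P={6,8}:  v_{6} + v_{8} = v_{4} + v_{7} + v_{10} — sig = ⟨2 | 1 1 1⟩
  P={1,3}:  v_{1} + v_{3} = v_{2} + v_{5} + v_{6} + v_{7} — sig = ⟨2 | 1 1 1 1⟩
  P={3,8}:  v_{3} + v_{8} = v_{2} + v_{4} + v_{7} + v_{9} — sig = ⟨2 | 1 1 1 1⟩
  P={2,6,9}:  v_{2} + v_{6} + v_{9} = 0 — sig = ⟨3 | 0⟩
  P={4,5,7}:  v_{4} + v_{5} + v_{7} = v_{3} — sig = ⟨3 | 1⟩
  P={2,4,7,9,10}:  v_{2} + v_{4} + v_{7} + v_{9} + v_{10} = v_{8} — sig = ⟨5 | 1⟩
  P={2,5,6,7,10}:  v_{2} + v_{5} + v_{6} + v_{7} + v_{10} = v_{1} — sig = ⟨5 | 1⟩

so the primitive-relation signature multiset is
    |P|=2: 8 collections, coeffs (), (1,1), (1,1), (1,1,1), (1,1,1), (1,1,1), (1,1,1,1), (1,1,1,1)
    |P|=3: 2 collections, coeffs (), (1)
    |P|=5: 2 collections, coeffs (1), (1)


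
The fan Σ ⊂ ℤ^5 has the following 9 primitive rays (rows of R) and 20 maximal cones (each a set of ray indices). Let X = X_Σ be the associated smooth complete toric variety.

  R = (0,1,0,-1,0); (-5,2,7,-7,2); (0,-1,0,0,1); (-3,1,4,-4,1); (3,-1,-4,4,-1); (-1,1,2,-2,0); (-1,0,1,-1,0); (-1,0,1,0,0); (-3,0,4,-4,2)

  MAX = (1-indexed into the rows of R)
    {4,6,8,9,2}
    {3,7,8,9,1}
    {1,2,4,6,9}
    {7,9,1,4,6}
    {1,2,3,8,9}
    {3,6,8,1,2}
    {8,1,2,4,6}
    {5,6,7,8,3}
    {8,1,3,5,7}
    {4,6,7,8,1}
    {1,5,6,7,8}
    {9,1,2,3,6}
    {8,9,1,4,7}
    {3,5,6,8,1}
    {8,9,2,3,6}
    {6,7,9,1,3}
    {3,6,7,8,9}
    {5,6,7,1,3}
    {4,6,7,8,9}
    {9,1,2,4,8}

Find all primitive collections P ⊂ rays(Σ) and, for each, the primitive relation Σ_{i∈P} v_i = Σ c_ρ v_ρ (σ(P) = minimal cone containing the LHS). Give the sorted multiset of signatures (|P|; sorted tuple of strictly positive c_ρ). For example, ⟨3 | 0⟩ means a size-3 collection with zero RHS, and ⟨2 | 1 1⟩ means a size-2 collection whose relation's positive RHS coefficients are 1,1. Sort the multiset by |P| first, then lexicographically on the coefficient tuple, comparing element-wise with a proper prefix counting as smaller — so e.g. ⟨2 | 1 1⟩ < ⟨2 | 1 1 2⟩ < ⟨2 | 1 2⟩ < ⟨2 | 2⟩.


7 collections generate NE(X_Σ); each relation:

  P = {4,5}:  v_{4} + v_{5} = 0 ; sig = ⟨2 | 0⟩
  P = {3,4}:  v_{3} + v_{4} = v_{9} ; sig = ⟨2 | 1⟩
  P = {5,9}:  v_{5} + v_{9} = v_{3} ; sig = ⟨2 | 1⟩
  P = {2,5}:  v_{2} + v_{5} = v_{1} + v_{3} + v_{6} + v_{8} ; sig = ⟨2 | 1 1 1 1⟩
  P = {2,7}:  v_{2} + v_{7} = 2·v_{4} ; sig = ⟨2 | 2⟩
  P = {1,6,8,9}:  v_{1} + v_{6} + v_{8} + v_{9} = v_{2} ; sig = ⟨4 | 1⟩
  P = {1,3,6,7,8}:  v_{1} + v_{3} + v_{6} + v_{7} + v_{8} = v_{4} ; sig = ⟨5 | 1⟩

Signatures (|P|; sorted positive RHS coefficients), sorted:
    |P|=2: 5 collections, coeffs (), (1), (1), (1,1,1,1), (2)
    |P|=4: 1 collection, coeffs (1)
    |P|=5: 1 collection, coeffs (1)


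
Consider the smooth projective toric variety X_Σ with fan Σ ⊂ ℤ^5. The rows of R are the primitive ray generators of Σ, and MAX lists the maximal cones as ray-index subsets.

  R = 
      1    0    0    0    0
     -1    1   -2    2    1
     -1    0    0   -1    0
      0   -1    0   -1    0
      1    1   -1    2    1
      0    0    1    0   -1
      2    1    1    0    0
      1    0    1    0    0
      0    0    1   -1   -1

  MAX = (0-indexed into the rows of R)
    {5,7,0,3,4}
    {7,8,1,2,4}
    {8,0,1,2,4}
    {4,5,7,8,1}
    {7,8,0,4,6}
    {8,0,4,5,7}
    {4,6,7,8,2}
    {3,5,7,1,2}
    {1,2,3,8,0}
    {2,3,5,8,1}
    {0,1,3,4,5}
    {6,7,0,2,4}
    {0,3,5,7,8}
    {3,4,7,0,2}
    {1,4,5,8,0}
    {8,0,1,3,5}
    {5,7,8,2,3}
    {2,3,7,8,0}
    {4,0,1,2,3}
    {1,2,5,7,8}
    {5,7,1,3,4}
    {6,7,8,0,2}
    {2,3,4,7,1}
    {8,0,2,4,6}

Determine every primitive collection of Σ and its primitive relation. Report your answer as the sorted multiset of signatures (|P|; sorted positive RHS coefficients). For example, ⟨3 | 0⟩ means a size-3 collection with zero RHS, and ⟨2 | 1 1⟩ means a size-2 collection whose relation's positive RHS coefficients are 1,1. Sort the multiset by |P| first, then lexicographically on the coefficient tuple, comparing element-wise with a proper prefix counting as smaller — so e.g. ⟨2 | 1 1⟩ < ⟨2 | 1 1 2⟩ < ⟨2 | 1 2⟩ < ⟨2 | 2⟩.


Primitive collections (9):

  P={1,6}:  v_{1} + v_{6} = v_{2} + 2·v_{4} + v_{8}  ⟹  sig = ⟨2 | 1 1 2⟩
  P={3,6}:  v_{3} + v_{6} = 2·v_{0} + v_{2} + v_{7}  ⟹  sig = ⟨2 | 1 1 2⟩
  P={5,6}:  v_{5} + v_{6} = v_{4} + v_{7} + 2·v_{8}  ⟹  sig = ⟨2 | 1 1 2⟩
  P={0,1,7}:  v_{0} + v_{1} + v_{7} = v_{4}  ⟹  sig = ⟨3 | 1⟩
  P={0,2,5}:  v_{0} + v_{2} + v_{5} = v_{8}  ⟹  sig = ⟨3 | 1⟩
  P={3,4,8}:  v_{3} + v_{4} + v_{8} = v_{0}  ⟹  sig = ⟨3 | 1⟩
  P={2,4,5}:  v_{2} + v_{4} + v_{5} = v_{1} + v_{7} + v_{8}  ⟹  sig = ⟨3 | 1 1 1⟩
  P={1,3,7,8}:  v_{1} + v_{3} + v_{7} + v_{8} = 0  ⟹  sig = ⟨4 | 0⟩
  P={0,2,4,7,8}:  v_{0} + v_{2} + v_{4} + v_{7} + v_{8} = v_{6}  ⟹  sig = ⟨5 | 1⟩

Sorted signature multiset PRS(X):
[⟨2 | 1 1 2⟩, ⟨2 | 1 1 2⟩, ⟨2 | 1 1 2⟩, ⟨3 | 1⟩, ⟨3 | 1⟩, ⟨3 | 1⟩, ⟨3 | 1 1 1⟩, ⟨4 | 0⟩, ⟨5 | 1⟩]


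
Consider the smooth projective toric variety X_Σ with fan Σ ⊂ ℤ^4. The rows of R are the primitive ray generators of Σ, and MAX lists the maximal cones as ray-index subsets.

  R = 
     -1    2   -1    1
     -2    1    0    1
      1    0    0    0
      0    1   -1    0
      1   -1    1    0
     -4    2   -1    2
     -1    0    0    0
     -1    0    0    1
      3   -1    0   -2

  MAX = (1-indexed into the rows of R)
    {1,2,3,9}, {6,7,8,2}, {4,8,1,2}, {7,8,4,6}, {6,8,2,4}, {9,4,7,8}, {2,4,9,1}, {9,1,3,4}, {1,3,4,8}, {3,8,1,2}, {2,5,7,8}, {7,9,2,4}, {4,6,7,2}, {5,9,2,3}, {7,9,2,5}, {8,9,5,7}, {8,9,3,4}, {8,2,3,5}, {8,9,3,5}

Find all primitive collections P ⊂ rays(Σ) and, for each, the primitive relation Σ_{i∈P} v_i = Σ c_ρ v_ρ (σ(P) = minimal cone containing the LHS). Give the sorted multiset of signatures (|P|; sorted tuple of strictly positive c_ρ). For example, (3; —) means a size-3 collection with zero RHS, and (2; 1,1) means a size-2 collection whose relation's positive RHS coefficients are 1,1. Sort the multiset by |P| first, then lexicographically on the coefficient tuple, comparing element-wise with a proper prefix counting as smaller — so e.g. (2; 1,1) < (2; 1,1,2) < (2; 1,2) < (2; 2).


Δ(Σ) — 9 vertices, 12 min non-faces:

  P = {3,7}:  v_{3} + v_{7} = 0 — sig = (2; —)
  P = {4,5}:  v_{4} + v_{5} = v_{3} — sig = (2; 1)
  P = {1,7}:  v_{1} + v_{7} = v_{2} + v_{4} — sig = (2; 1,1)
  P = {5,6}:  v_{5} + v_{6} = v_{2} + v_{8} — sig = (2; 1,1)
  P = {6,9}:  v_{6} + v_{9} = v_{4} + v_{7} — sig = (2; 1,1)
  P = {3,6}:  v_{3} + v_{6} = v_{2} + v_{4} + v_{8} — sig = (2; 1,1,1)
  P = {1,5}:  v_{1} + v_{5} = v_{2} + 2·v_{3} — sig = (2; 1,2)
  P = {1,6}:  v_{1} + v_{6} = 2·v_{2} + 2·v_{4} + v_{8} — sig = (2; 1,2,2)
  P = {2,8,9}:  v_{2} + v_{8} + v_{9} = 0 — sig = (3; —)
  P = {2,3,4}:  v_{2} + v_{3} + v_{4} = v_{1} — sig = (3; 1)
  P = {1,8,9}:  v_{1} + v_{8} + v_{9} = v_{3} + v_{4} — sig = (3; 1,1)
  P = {2,4,7,8}:  v_{2} + v_{4} + v_{7} + v_{8} = v_{6} — sig = (4; 1)

so the primitive-relation signature multiset is
    |P|=2: 8 collections, coeffs (), (1), (1,1), (1,1), (1,1), (1,1,1), (1,2), (1,2,2)
    |P|=3: 3 collections, coeffs (), (1), (1,1)
    |P|=4: 1 collection, coeffs (1)


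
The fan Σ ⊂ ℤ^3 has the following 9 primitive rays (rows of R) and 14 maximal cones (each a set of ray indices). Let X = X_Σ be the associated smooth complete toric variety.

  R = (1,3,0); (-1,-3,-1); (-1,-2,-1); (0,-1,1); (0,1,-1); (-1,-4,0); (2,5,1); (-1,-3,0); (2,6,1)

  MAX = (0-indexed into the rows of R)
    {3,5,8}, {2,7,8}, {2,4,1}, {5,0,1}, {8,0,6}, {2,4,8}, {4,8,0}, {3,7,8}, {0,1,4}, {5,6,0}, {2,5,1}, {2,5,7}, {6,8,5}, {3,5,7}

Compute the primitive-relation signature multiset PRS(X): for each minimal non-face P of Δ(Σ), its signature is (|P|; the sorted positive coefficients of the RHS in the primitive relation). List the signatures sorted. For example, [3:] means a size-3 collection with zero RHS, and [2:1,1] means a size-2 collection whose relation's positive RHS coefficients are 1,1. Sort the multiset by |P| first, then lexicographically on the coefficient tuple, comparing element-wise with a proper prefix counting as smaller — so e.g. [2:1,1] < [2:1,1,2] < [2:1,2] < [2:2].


The 18 primitive collections of Σ (r=9, n=3):

  P = {0,7}:  v_{0} + v_{7} = 0  →  sig = [2:]
  P = {3,4}:  v_{3} + v_{4} = 0  →  sig = [2:]
  P = {0,2}:  v_{0} + v_{2} = v_{4}  →  sig = [2:1]
  P = {1,3}:  v_{1} + v_{3} = v_{5}  →  sig = [2:1]
  P = {1,8}:  v_{1} + v_{8} = v_{0}  →  sig = [2:1]
  P = {2,3}:  v_{2} + v_{3} = v_{7}  →  sig = [2:1]
  P = {2,6}:  v_{2} + v_{6} = v_{0}  →  sig = [2:1]
  P = {4,5}:  v_{4} + v_{5} = v_{1}  →  sig = [2:1]
  P = {4,7}:  v_{4} + v_{7} = v_{2}  →  sig = [2:1]
  P = {0,3}:  v_{0} + v_{3} = v_{5} + v_{8}  →  sig = [2:1,1]
  P = {1,7}:  v_{1} + v_{7} = v_{2} + v_{5}  →  sig = [2:1,1]
  P = {6,7}:  v_{6} + v_{7} = v_{5} + v_{8}  →  sig = [2:1,1]
  P = {1,6}:  v_{1} + v_{6} = 2·v_{0} + v_{5}  →  sig = [2:1,2]
  P = {4,6}:  v_{4} + v_{6} = 2·v_{0}  →  sig = [2:2]
  P = {3,6}:  v_{3} + v_{6} = 2·v_{5} + 2·v_{8}  →  sig = [2:2,2]
  P = {2,5,8}:  v_{2} + v_{5} + v_{8} = 0  →  sig = [3:]
  P = {0,5,8}:  v_{0} + v_{5} + v_{8} = v_{6}  →  sig = [3:1]
  P = {5,7,8}:  v_{5} + v_{7} + v_{8} = v_{3}  →  sig = [3:1]

so the primitive-relation signature multiset is
    |P|=2: 15 collections, coeffs (), (), (1), (1), (1), (1), (1), (1), (1), (1,1), (1,1), (1,1), (1,2), (2), (2,2)
    |P|=3: 3 collections, coeffs (), (1), (1)


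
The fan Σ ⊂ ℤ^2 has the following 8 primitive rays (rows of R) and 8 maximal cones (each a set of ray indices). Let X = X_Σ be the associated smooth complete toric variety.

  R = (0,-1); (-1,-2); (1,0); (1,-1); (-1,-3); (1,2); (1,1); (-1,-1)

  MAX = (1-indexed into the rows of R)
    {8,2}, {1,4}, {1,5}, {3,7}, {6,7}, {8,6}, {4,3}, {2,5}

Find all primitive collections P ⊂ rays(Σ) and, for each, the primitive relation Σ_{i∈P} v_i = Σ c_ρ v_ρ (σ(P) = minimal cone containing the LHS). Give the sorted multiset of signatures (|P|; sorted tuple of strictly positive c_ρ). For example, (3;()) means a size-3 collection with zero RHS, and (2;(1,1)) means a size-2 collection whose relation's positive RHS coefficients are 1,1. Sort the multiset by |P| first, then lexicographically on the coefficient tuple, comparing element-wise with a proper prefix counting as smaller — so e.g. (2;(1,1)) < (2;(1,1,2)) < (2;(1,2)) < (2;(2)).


|primitive collections| = 20. Relations:

  P={2,6}:  v_{2} + v_{6} = 0 ; sig = (2;())
  P={7,8}:  v_{7} + v_{8} = 0 ; sig = (2;())
  P={1,2}:  v_{1} + v_{2} = v_{5} ; sig = (2;(1))
  P={1,3}:  v_{1} + v_{3} = v_{4} ; sig = (2;(1))
  P={1,6}:  v_{1} + v_{6} = v_{7} ; sig = (2;(1))
  P={1,7}:  v_{1} + v_{7} = v_{3} ; sig = (2;(1))
  P={1,8}:  v_{1} + v_{8} = v_{2} ; sig = (2;(1))
  P={2,7}:  v_{2} + v_{7} = v_{1} ; sig = (2;(1))
  P={3,8}:  v_{3} + v_{8} = v_{1} ; sig = (2;(1))
  P={5,6}:  v_{5} + v_{6} = v_{1} ; sig = (2;(1))
  P={4,6}:  v_{4} + v_{6} = v_{3} + v_{7} ; sig = (2;(1,1))
  P={2,3}:  v_{2} + v_{3} = 2·v_{1} ; sig = (2;(2))
  P={3,6}:  v_{3} + v_{6} = 2·v_{7} ; sig = (2;(2))
  P={4,7}:  v_{4} + v_{7} = 2·v_{3} ; sig = (2;(2))
  P={4,8}:  v_{4} + v_{8} = 2·v_{1} ; sig = (2;(2))
  P={5,7}:  v_{5} + v_{7} = 2·v_{1} ; sig = (2;(2))
  P={5,8}:  v_{5} + v_{8} = 2·v_{2} ; sig = (2;(2))
  P={2,4}:  v_{2} + v_{4} = 3·v_{1} ; sig = (2;(3))
  P={3,5}:  v_{3} + v_{5} = 3·v_{1} ; sig = (2;(3))
  P={4,5}:  v_{4} + v_{5} = 4·v_{1} ; sig = (2;(4))

Hence PRS(X_Σ) =
{ (2;()) ×2,  (2;(1)) ×8,  (2;(1,1)),  (2;(2)) ×6,  (2;(3)) ×2,  (2;(4)) }


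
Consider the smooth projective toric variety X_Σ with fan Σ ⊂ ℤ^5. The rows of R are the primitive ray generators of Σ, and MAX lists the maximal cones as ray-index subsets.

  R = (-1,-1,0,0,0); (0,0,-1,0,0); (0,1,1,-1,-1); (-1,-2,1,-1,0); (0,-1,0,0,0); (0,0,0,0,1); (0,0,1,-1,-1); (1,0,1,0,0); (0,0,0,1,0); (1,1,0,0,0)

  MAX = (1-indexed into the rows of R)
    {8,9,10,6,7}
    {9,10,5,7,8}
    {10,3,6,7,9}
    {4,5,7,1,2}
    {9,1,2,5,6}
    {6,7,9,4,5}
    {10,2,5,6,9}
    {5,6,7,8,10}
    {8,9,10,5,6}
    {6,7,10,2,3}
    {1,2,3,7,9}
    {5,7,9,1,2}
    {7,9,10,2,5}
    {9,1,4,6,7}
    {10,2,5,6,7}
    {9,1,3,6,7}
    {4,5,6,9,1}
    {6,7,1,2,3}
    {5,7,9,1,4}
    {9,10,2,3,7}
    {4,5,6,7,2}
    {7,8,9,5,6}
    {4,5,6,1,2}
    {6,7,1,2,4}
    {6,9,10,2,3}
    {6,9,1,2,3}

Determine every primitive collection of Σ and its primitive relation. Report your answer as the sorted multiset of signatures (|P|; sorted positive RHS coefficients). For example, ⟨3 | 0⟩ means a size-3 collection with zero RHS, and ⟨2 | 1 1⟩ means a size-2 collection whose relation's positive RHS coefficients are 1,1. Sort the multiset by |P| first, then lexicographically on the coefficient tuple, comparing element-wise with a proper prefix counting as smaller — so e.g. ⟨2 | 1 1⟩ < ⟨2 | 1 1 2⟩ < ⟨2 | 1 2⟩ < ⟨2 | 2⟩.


Minimal non-faces — 12 found among 10 rays, 26 max cones:

  {1,10}:  v_{1} + v_{10} = 0  →  sig = ⟨2 | 0⟩
  {3,5}:  v_{3} + v_{5} = v_{7}  →  sig = ⟨2 | 1⟩
  {2,8}:  v_{2} + v_{8} = v_{5} + v_{10}  →  sig = ⟨2 | 1 1⟩
  {4,10}:  v_{4} + v_{10} = v_{5} + v_{6} + v_{7}  →  sig = ⟨2 | 1 1 1⟩
  {1,8}:  v_{1} + v_{8} = v_{5} + v_{6} + v_{7} + v_{9}  →  sig = ⟨2 | 1 1 1 1⟩
  {3,8}:  v_{3} + v_{8} = v_{6} + 2·v_{7} + v_{9} + v_{10}  →  sig = ⟨2 | 1 1 1 2⟩
  {3,4}:  v_{3} + v_{4} = v_{1} + v_{6} + 2·v_{7}  →  sig = ⟨2 | 1 1 2⟩
  {4,8}:  v_{4} + v_{8} = 2·v_{5} + 2·v_{6} + 2·v_{7} + v_{9}  →  sig = ⟨2 | 1 2 2 2⟩
  {2,4,9}:  v_{2} + v_{4} + v_{9} = v_{1} + v_{5}  →  sig = ⟨3 | 1 1⟩
  {2,6,7,9}:  v_{2} + v_{6} + v_{7} + v_{9} = 0  →  sig = ⟨4 | 0⟩
  {1,5,6,7}:  v_{1} + v_{5} + v_{6} + v_{7} = v_{4}  →  sig = ⟨4 | 1⟩
  {5,6,7,9,10}:  v_{5} + v_{6} + v_{7} + v_{9} + v_{10} = v_{8}  →  sig = ⟨5 | 1⟩

Signatures (|P|; sorted positive RHS coefficients), sorted:
{ ⟨2 | 0⟩,  ⟨2 | 1⟩,  ⟨2 | 1 1⟩,  ⟨2 | 1 1 1⟩,  ⟨2 | 1 1 1 1⟩,  ⟨2 | 1 1 1 2⟩,  ⟨2 | 1 1 2⟩,  ⟨2 | 1 2 2 2⟩,  ⟨3 | 1 1⟩,  ⟨4 | 0⟩,  ⟨4 | 1⟩,  ⟨5 | 1⟩ }


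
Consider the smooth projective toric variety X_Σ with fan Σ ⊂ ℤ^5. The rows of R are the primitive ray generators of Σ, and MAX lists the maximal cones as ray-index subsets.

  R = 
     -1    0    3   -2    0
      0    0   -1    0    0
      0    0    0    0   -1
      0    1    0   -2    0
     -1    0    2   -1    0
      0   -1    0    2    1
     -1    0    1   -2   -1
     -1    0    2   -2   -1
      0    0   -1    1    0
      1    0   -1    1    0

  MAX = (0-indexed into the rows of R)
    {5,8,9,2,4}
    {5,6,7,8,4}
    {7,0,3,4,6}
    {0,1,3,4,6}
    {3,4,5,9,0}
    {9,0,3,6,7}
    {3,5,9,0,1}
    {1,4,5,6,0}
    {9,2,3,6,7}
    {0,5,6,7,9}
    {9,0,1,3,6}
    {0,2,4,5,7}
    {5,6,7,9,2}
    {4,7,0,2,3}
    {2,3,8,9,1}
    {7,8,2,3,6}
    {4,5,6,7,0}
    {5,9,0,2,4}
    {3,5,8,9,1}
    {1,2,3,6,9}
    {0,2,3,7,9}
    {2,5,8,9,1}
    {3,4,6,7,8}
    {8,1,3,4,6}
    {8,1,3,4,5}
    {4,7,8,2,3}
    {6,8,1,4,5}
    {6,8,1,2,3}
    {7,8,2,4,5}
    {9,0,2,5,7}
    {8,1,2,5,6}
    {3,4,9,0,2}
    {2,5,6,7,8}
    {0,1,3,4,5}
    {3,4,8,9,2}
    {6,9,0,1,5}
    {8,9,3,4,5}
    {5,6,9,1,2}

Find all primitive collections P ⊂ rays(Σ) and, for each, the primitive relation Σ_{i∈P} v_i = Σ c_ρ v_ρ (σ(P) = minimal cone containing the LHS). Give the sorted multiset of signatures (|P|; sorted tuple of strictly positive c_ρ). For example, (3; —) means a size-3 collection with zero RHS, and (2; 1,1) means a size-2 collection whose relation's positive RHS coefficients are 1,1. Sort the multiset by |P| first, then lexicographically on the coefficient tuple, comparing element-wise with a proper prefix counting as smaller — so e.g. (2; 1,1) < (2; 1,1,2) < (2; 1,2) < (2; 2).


|primitive collections| = 14. Relations:

  P = {0,8}:  v_{0} + v_{8} = v_{4} ; sig = (2; 1)
  P = {1,7}:  v_{1} + v_{7} = v_{6} ; sig = (2; 1)
  P = {1,4,9}:  v_{1} + v_{4} + v_{9} = 0 ; sig = (3; —)
  P = {2,3,5}:  v_{2} + v_{3} + v_{5} = 0 ; sig = (3; —)
  P = {0,1,2}:  v_{0} + v_{1} + v_{2} = v_{7} ; sig = (3; 1)
  P = {4,6,9}:  v_{4} + v_{6} + v_{9} = v_{7} ; sig = (3; 1)
  P = {7,8,9}:  v_{7} + v_{8} + v_{9} = v_{2} ; sig = (3; 1)
  P = {1,2,4}:  v_{1} + v_{2} + v_{4} = v_{7} + v_{8} ; sig = (3; 1,1)
  P = {3,5,7}:  v_{3} + v_{5} + v_{7} = v_{0} + v_{1} ; sig = (3; 1,1)
  P = {4,7,9}:  v_{4} + v_{7} + v_{9} = v_{0} + v_{2} ; sig = (3; 1,1)
  P = {6,8,9}:  v_{6} + v_{8} + v_{9} = v_{1} + v_{2} ; sig = (3; 1,1)
  P = {2,4,6}:  v_{2} + v_{4} + v_{6} = 2·v_{7} + v_{8} ; sig = (3; 1,2)
  P = {3,5,6}:  v_{3} + v_{5} + v_{6} = v_{0} + 2·v_{1} ; sig = (3; 1,2)
  P = {0,2,6}:  v_{0} + v_{2} + v_{6} = 2·v_{7} ; sig = (3; 2)

Sorted signature multiset PRS(X):
    (2; 1)
    (2; 1)
    (3; —)
    (3; —)
    (3; 1)
    (3; 1)
    (3; 1)
    (3; 1,1)
    (3; 1,1)
    (3; 1,1)
    (3; 1,1)
    (3; 1,2)
    (3; 1,2)
    (3; 2)


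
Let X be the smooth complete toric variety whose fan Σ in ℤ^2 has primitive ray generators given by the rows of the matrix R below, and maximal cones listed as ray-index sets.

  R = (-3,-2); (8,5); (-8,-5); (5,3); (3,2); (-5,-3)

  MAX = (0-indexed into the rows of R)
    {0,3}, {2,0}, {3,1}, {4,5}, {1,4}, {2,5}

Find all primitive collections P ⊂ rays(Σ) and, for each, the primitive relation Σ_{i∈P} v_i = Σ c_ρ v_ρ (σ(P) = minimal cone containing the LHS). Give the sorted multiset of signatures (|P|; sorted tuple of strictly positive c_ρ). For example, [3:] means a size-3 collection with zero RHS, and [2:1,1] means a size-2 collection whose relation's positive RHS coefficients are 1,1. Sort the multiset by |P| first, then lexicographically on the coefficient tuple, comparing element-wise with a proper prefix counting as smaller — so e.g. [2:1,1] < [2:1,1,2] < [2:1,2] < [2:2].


9 minimal non-faces of Δ(Σ) (on 6 rays):

  {0,4}:  v_{0} + v_{4} = 0  ⇒ sig = [2:]
  {1,2}:  v_{1} + v_{2} = 0  ⇒ sig = [2:]
  {3,5}:  v_{3} + v_{5} = 0  ⇒ sig = [2:]
  {0,1}:  v_{0} + v_{1} = v_{3}  ⇒ sig = [2:1]
  {0,5}:  v_{0} + v_{5} = v_{2}  ⇒ sig = [2:1]
  {1,5}:  v_{1} + v_{5} = v_{4}  ⇒ sig = [2:1]
  {2,3}:  v_{2} + v_{3} = v_{0}  ⇒ sig = [2:1]
  {2,4}:  v_{2} + v_{4} = v_{5}  ⇒ sig = [2:1]
  {3,4}:  v_{3} + v_{4} = v_{1}  ⇒ sig = [2:1]

so the primitive-relation signature multiset is
    |P|=2: 9 collections, coeffs (), (), (), (1), (1), (1), (1), (1), (1)


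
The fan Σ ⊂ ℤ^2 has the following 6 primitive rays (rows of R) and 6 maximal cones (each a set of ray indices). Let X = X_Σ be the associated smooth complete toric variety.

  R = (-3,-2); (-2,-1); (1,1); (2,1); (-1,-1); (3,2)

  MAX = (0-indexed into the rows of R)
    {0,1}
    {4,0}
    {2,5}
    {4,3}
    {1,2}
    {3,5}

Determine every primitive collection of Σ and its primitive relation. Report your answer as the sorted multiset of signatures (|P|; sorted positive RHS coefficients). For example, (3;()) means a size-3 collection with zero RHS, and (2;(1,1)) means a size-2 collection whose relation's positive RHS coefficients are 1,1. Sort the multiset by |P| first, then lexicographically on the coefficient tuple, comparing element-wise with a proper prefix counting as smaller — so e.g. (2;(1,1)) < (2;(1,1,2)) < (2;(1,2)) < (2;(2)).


Σ has 9 primitive collections:

  • {0,5}:  v_{0} + v_{5} = 0  →  sig = (2;())
  • {1,3}:  v_{1} + v_{3} = 0  →  sig = (2;())
  • {2,4}:  v_{2} + v_{4} = 0  →  sig = (2;())
  • {0,2}:  v_{0} + v_{2} = v_{1}  →  sig = (2;(1))
  • {0,3}:  v_{0} + v_{3} = v_{4}  →  sig = (2;(1))
  • {1,4}:  v_{1} + v_{4} = v_{0}  →  sig = (2;(1))
  • {1,5}:  v_{1} + v_{5} = v_{2}  →  sig = (2;(1))
  • {2,3}:  v_{2} + v_{3} = v_{5}  →  sig = (2;(1))
  • {4,5}:  v_{4} + v_{5} = v_{3}  →  sig = (2;(1))

Sorted signature multiset PRS(X):
    (2;())
    (2;())
    (2;())
    (2;(1))
    (2;(1))
    (2;(1))
    (2;(1))
    (2;(1))
    (2;(1))


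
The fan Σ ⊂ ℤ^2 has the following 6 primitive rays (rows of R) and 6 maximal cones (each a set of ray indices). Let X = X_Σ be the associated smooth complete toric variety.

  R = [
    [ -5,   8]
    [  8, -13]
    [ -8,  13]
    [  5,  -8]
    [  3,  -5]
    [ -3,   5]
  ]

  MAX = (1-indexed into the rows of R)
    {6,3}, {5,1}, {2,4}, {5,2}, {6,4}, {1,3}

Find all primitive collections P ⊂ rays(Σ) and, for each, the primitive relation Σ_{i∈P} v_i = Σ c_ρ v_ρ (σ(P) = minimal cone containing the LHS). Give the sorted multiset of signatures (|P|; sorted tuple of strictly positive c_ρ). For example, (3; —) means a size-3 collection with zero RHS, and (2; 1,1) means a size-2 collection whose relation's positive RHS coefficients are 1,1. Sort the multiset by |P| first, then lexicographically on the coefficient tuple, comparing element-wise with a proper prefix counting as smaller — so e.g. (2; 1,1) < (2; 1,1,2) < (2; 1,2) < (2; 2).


Minimal non-faces — 9 found among 6 rays, 6 max cones:

  P = {1,4}:  v_{1} + v_{4} = 0  →  sig = (2; —)
  P = {2,3}:  v_{2} + v_{3} = 0  →  sig = (2; —)
  P = {5,6}:  v_{5} + v_{6} = 0  →  sig = (2; —)
  P = {1,2}:  v_{1} + v_{2} = v_{5}  →  sig = (2; 1)
  P = {1,6}:  v_{1} + v_{6} = v_{3}  →  sig = (2; 1)
  P = {2,6}:  v_{2} + v_{6} = v_{4}  →  sig = (2; 1)
  P = {3,4}:  v_{3} + v_{4} = v_{6}  →  sig = (2; 1)
  P = {3,5}:  v_{3} + v_{5} = v_{1}  →  sig = (2; 1)
  P = {4,5}:  v_{4} + v_{5} = v_{2}  →  sig = (2; 1)

Hence PRS(X_Σ) =
[(2; —), (2; —), (2; —), (2; 1), (2; 1), (2; 1), (2; 1), (2; 1), (2; 1)]


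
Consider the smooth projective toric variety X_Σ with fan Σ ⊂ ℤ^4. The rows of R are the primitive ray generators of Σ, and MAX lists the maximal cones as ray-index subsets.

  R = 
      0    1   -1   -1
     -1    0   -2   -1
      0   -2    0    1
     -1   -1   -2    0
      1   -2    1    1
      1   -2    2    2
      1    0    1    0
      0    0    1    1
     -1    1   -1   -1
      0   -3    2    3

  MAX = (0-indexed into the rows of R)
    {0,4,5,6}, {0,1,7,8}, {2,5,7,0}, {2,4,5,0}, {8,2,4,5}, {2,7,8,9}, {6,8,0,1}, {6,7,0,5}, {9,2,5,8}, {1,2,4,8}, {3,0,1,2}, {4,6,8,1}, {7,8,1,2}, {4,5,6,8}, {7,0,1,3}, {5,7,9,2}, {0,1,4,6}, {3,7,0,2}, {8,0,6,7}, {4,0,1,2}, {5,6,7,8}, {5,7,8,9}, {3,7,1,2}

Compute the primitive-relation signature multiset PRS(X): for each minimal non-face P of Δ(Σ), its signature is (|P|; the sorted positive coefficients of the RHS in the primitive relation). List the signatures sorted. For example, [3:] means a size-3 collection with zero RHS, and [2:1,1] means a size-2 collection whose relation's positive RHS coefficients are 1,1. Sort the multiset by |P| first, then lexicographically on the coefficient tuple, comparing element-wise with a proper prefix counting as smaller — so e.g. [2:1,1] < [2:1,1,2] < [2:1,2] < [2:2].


Primitive collections (18):

  P={1,5}:  v_{1} + v_{5} = v_{2} ; sig = [2:1]
  P={2,6}:  v_{2} + v_{6} = v_{4} ; sig = [2:1]
  P={4,7}:  v_{4} + v_{7} = v_{5} ; sig = [2:1]
  P={0,9}:  v_{0} + v_{9} = v_{2} + v_{7} ; sig = [2:1,1]
  P={3,6}:  v_{3} + v_{6} = v_{0} + v_{2} ; sig = [2:1,1]
  P={1,9}:  v_{1} + v_{9} = 2·v_{2} + v_{7} + v_{8} ; sig = [2:1,1,2]
  P={3,5}:  v_{3} + v_{5} = v_{0} + 2·v_{2} + v_{7} ; sig = [2:1,1,2]
  P={4,9}:  v_{4} + v_{9} = v_{2} + 2·v_{5} + v_{8} ; sig = [2:1,1,2]
  P={3,4}:  v_{3} + v_{4} = v_{0} + 2·v_{2} ; sig = [2:1,2]
  P={3,8}:  v_{3} + v_{8} = 2·v_{1} + v_{7} ; sig = [2:1,2]
  P={6,9}:  v_{6} + v_{9} = 2·v_{5} + v_{8} ; sig = [2:1,2]
  P={3,9}:  v_{3} + v_{9} = v_{1} + 2·v_{2} + 2·v_{7} ; sig = [2:1,2,2]
  P={0,5,8}:  v_{0} + v_{5} + v_{8} = 0 ; sig = [3:]
  P={1,6,7}:  v_{1} + v_{6} + v_{7} = 0 ; sig = [3:]
  P={0,2,8}:  v_{0} + v_{2} + v_{8} = v_{1} ; sig = [3:1]
  P={0,4,8}:  v_{0} + v_{4} + v_{8} = v_{1} + v_{6} ; sig = [3:1,1]
  P={0,1,2,7}:  v_{0} + v_{1} + v_{2} + v_{7} = v_{3} ; sig = [4:1]
  P={2,5,7,8}:  v_{2} + v_{5} + v_{7} + v_{8} = v_{9} ; sig = [4:1]

Sorted signature multiset PRS(X):
[[2:1], [2:1], [2:1], [2:1,1], [2:1,1], [2:1,1,2], [2:1,1,2], [2:1,1,2], [2:1,2], [2:1,2], [2:1,2], [2:1,2,2], [3:], [3:], [3:1], [3:1,1], [4:1], [4:1]]


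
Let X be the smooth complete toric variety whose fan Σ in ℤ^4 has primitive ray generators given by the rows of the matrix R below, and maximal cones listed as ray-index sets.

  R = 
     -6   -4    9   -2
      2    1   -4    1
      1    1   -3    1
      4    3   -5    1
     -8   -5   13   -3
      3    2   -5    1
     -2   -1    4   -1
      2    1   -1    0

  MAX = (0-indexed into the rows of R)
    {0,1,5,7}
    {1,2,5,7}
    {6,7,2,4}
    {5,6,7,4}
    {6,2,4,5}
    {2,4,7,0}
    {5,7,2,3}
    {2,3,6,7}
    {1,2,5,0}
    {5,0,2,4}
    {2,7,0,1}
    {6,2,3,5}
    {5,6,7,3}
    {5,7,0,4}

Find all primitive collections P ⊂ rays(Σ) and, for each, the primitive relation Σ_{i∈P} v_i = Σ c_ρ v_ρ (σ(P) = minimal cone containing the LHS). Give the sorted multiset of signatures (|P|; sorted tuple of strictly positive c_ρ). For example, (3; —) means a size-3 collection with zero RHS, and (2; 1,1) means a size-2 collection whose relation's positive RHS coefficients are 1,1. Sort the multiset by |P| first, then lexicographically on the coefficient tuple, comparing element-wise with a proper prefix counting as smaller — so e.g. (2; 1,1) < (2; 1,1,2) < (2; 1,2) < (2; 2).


Minimal non-faces — 9 found among 8 rays, 14 max cones:

  P={1,6}:  v_{1} + v_{6} = 0  ⟹  sig = (2; —)
  P={0,3}:  v_{0} + v_{3} = v_{6}  ⟹  sig = (2; 1)
  P={0,6}:  v_{0} + v_{6} = v_{4}  ⟹  sig = (2; 1)
  P={1,4}:  v_{1} + v_{4} = v_{0}  ⟹  sig = (2; 1)
  P={1,3}:  v_{1} + v_{3} = v_{2} + v_{5} + v_{7}  ⟹  sig = (2; 1,1,1)
  P={3,4}:  v_{3} + v_{4} = 2·v_{6}  ⟹  sig = (2; 2)
  P={0,2,5,7}:  v_{0} + v_{2} + v_{5} + v_{7} = 0  ⟹  sig = (4; —)
  P={2,4,5,7}:  v_{2} + v_{4} + v_{5} + v_{7} = v_{6}  ⟹  sig = (4; 1)
  P={2,5,6,7}:  v_{2} + v_{5} + v_{6} + v_{7} = v_{3}  ⟹  sig = (4; 1)

Sorted signature multiset PRS(X):
    |P|=2: 6 collections, coeffs (), (1), (1), (1), (1,1,1), (2)
    |P|=4: 3 collections, coeffs (), (1), (1)


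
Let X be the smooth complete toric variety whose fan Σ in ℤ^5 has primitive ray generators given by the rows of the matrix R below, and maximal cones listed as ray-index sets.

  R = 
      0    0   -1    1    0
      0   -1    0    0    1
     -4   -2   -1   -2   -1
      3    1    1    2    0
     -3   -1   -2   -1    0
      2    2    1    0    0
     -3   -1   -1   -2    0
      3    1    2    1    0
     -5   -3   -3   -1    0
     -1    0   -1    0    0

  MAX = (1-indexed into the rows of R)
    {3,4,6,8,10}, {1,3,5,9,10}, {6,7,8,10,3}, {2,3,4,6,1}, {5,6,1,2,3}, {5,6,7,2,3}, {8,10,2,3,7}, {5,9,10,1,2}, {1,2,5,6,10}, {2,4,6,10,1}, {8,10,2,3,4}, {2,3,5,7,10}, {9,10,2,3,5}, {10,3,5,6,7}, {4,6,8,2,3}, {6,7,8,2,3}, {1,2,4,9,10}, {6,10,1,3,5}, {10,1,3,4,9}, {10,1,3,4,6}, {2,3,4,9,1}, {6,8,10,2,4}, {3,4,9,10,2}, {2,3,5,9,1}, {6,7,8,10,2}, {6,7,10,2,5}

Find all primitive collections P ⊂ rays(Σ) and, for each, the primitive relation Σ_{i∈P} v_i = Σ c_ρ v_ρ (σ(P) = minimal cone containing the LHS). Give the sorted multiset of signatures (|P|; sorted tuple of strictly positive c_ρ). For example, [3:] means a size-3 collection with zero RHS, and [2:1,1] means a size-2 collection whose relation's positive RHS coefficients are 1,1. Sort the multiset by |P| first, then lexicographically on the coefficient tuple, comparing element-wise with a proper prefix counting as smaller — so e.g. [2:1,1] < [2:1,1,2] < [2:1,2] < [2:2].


|primitive collections| = 10. Relations:

  P={4,7}:  v_{4} + v_{7} = 0 ; sig = [2:]
  P={5,8}:  v_{5} + v_{8} = 0 ; sig = [2:]
  P={1,7}:  v_{1} + v_{7} = v_{5} ; sig = [2:1]
  P={1,8}:  v_{1} + v_{8} = v_{4} ; sig = [2:1]
  P={4,5}:  v_{4} + v_{5} = v_{1} ; sig = [2:1]
  P={6,9}:  v_{6} + v_{9} = v_{5} ; sig = [2:1]
  P={7,9}:  v_{7} + v_{9} = v_{2} + v_{3} + v_{5} + v_{10} ; sig = [2:1,1,1,1]
  P={8,9}:  v_{8} + v_{9} = v_{2} + v_{3} + v_{4} + v_{10} ; sig = [2:1,1,1,1]
  P={1,2,3,10}:  v_{1} + v_{2} + v_{3} + v_{10} = v_{9} ; sig = [4:1]
  P={2,3,6,10}:  v_{2} + v_{3} + v_{6} + v_{10} = v_{7} ; sig = [4:1]

Signatures (|P|; sorted positive RHS coefficients), sorted:
    [2:]
    [2:]
    [2:1]
    [2:1]
    [2:1]
    [2:1]
    [2:1,1,1,1]
    [2:1,1,1,1]
    [4:1]
    [4:1]


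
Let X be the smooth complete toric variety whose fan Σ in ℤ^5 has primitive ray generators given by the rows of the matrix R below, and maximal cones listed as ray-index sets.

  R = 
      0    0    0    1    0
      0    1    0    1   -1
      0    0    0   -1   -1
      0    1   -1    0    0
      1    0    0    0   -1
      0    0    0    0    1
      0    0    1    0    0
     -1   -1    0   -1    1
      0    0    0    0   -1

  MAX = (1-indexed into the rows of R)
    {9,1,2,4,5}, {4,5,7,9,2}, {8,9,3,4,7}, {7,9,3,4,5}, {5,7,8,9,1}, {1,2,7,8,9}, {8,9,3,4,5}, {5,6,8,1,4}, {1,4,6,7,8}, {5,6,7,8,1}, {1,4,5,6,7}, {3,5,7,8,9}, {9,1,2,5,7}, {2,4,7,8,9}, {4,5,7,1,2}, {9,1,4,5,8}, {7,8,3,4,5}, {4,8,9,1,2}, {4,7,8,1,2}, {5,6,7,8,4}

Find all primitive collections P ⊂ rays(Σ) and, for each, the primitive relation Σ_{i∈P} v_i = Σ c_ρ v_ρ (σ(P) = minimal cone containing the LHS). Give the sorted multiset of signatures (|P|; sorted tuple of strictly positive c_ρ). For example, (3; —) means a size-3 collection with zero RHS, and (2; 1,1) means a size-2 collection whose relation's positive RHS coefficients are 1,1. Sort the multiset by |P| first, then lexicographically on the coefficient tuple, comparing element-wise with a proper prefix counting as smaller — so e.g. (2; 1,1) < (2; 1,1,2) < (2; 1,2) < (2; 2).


Σ has 9 primitive collections:

  • {6,9}:  v_{6} + v_{9} = 0  →  sig = (2; —)
  • {1,3}:  v_{1} + v_{3} = v_{9}  →  sig = (2; 1)
  • {2,6}:  v_{2} + v_{6} = v_{1} + v_{4} + v_{7}  →  sig = (2; 1,1,1)
  • {3,6}:  v_{3} + v_{6} = v_{4} + v_{5} + v_{7} + v_{8}  →  sig = (2; 1,1,1,1)
  • {2,3}:  v_{2} + v_{3} = v_{4} + v_{7} + 2·v_{9}  →  sig = (2; 1,1,2)
  • {2,5,8}:  v_{2} + v_{5} + v_{8} = v_{9}  →  sig = (3; 1)
  • {1,4,7,9}:  v_{1} + v_{4} + v_{7} + v_{9} = v_{2}  →  sig = (4; 1)
  • {1,4,5,7,8}:  v_{1} + v_{4} + v_{5} + v_{7} + v_{8} = 0  →  sig = (5; —)
  • {4,5,7,8,9}:  v_{4} + v_{5} + v_{7} + v_{8} + v_{9} = v_{3}  →  sig = (5; 1)

so the primitive-relation signature multiset is
    (2; —)
    (2; 1)
    (2; 1,1,1)
    (2; 1,1,1,1)
    (2; 1,1,2)
    (3; 1)
    (4; 1)
    (5; —)
    (5; 1)


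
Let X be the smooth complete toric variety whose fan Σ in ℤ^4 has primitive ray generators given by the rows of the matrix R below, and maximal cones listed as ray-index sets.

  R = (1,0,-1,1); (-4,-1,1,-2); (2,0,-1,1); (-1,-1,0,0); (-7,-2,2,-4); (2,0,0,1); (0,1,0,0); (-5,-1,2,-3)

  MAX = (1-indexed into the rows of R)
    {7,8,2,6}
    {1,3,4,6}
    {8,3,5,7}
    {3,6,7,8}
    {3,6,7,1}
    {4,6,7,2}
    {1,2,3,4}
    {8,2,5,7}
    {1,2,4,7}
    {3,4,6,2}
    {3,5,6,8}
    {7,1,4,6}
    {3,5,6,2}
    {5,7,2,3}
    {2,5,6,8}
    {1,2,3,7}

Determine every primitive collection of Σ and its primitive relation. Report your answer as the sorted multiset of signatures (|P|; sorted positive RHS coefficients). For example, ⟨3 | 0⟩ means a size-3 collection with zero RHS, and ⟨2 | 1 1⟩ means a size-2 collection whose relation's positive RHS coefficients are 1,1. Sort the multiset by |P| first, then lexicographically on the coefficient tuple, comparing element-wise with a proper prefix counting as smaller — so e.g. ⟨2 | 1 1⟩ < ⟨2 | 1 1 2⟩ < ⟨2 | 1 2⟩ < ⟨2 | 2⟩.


|primitive collections| = 9. Relations:

  • {1,8}:  v_{1} + v_{8} = v_{2}  ⟹  sig = ⟨2 | 1⟩
  • {4,5}:  v_{4} + v_{5} = 3·v_{2} + v_{3} + v_{6}  ⟹  sig = ⟨2 | 1 1 3⟩
  • {1,5}:  v_{1} + v_{5} = 2·v_{2} + v_{3}  ⟹  sig = ⟨2 | 1 2⟩
  • {4,8}:  v_{4} + v_{8} = 2·v_{2} + v_{6}  ⟹  sig = ⟨2 | 1 2⟩
  • {1,2,6}:  v_{1} + v_{2} + v_{6} = v_{4}  ⟹  sig = ⟨3 | 1⟩
  • {2,3,8}:  v_{2} + v_{3} + v_{8} = v_{5}  ⟹  sig = ⟨3 | 1⟩
  • {3,4,7}:  v_{3} + v_{4} + v_{7} = v_{1}  ⟹  sig = ⟨3 | 1⟩
  • {5,6,7}:  v_{5} + v_{6} + v_{7} = v_{8}  ⟹  sig = ⟨3 | 1⟩
  • {2,3,6,7}:  v_{2} + v_{3} + v_{6} + v_{7} = 0  ⟹  sig = ⟨4 | 0⟩

so the primitive-relation signature multiset is
    ⟨2 | 1⟩
    ⟨2 | 1 1 3⟩
    ⟨2 | 1 2⟩
    ⟨2 | 1 2⟩
    ⟨3 | 1⟩
    ⟨3 | 1⟩
    ⟨3 | 1⟩
    ⟨3 | 1⟩
    ⟨4 | 0⟩
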